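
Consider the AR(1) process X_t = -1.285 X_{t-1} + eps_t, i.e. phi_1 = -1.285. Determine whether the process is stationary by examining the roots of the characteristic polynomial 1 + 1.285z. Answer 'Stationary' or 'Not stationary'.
\text{Not stationary}

The AR(p) characteristic polynomial is P(z) = 1 + 1.285z.
Stationarity requires all roots to lie outside the unit circle, i.e. |z| > 1 for every root.
This is linear in z: 1 + (1.285) z = 0  =>  z = -1/(1.285) = -0.77821,  |z| = 0.77821.
Moduli of all roots: 0.7782.
All moduli strictly greater than 1? No.
Verdict: Not stationary.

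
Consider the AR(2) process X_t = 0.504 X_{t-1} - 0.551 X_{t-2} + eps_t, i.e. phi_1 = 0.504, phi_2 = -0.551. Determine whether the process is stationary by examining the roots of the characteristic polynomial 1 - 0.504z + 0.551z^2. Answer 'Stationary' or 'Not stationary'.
\text{Stationary}

The AR(p) characteristic polynomial is P(z) = 1 - 0.504z + 0.551z^2.
Stationarity requires all roots to lie outside the unit circle, i.e. |z| > 1 for every root.
Set 1 + (-0.504) z + (0.551) z^2 = 0, i.e. a z^2 + b z + c = 0 with a = 0.551, b = -0.504, c = 1.
Discriminant D = b^2 - 4ac = (-0.504)^2 - 4*(0.551)*1 = 0.254016 - (2.204) = -1.949984.
D < 0, so the roots are the complex-conjugate pair z = (-b +/- i sqrt(-D)) / (2a) = 0.4574 +/- 1.2672i.
For a conjugate pair |z|^2 = z * conj(z) = (product of roots) = c/a = 1/(0.551) = 1.814882, so |z| = sqrt(1.814882) = 1.3472 for both roots.
Moduli of all roots: 1.3472, 1.3472.
All moduli strictly greater than 1? Yes.
Verdict: Stationary.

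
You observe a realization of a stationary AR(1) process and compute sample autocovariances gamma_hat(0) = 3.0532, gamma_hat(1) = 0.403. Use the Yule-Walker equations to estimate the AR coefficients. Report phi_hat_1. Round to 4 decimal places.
\hat\phi_{1} = 0.1320

The Yule-Walker equations for an AR(p) process read, in matrix form,
  Gamma_p phi = r_p,   with   (Gamma_p)_{ij} = gamma(|i - j|),
                       (r_p)_i = gamma(i),   i,j = 1..p.
Substitute the sample gammas (Toeplitz matrix and right-hand side of size 1):
  Gamma_p = [[3.0532]]
  r_p     = [0.403]
With p = 1 this is the single equation gamma(0) phi_1 = gamma(1):
  phi_hat_1 = gamma(1) / gamma(0) = 0.403 / 3.0532 = 0.1320.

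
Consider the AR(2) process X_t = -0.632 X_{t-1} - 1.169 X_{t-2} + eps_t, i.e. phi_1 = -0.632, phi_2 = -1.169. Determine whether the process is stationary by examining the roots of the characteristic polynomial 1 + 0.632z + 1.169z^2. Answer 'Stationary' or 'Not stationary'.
\text{Not stationary}

The AR(p) characteristic polynomial is P(z) = 1 + 0.632z + 1.169z^2.
Stationarity requires all roots to lie outside the unit circle, i.e. |z| > 1 for every root.
Set 1 + (0.632) z + (1.169) z^2 = 0, i.e. a z^2 + b z + c = 0 with a = 1.169, b = 0.632, c = 1.
Discriminant D = b^2 - 4ac = (0.632)^2 - 4*(1.169)*1 = 0.399424 - (4.676) = -4.276576.
D < 0, so the roots are the complex-conjugate pair z = (-b +/- i sqrt(-D)) / (2a) = -0.2703 +/- 0.8845i.
For a conjugate pair |z|^2 = z * conj(z) = (product of roots) = c/a = 1/(1.169) = 0.855432, so |z| = sqrt(0.855432) = 0.9249 for both roots.
Moduli of all roots: 0.9249, 0.9249.
All moduli strictly greater than 1? No.
Verdict: Not stationary.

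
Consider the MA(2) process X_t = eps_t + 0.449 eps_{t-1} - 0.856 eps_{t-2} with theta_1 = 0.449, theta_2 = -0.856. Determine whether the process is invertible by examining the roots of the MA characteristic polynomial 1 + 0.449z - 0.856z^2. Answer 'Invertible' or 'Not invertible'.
\text{Not invertible}

The MA(q) characteristic polynomial is P(z) = 1 + 0.449z - 0.856z^2.
Invertibility requires all roots to lie outside the unit circle, i.e. |z| > 1 for every root.
Set 1 + (0.449) z + (-0.856) z^2 = 0, i.e. a z^2 + b z + c = 0 with a = -0.856, b = 0.449, c = 1.
Discriminant D = b^2 - 4ac = (0.449)^2 - 4*(-0.856)*1 = 0.201601 - (-3.424) = 3.625601.
D >= 0, so the roots are real: z = (-b +/- sqrt(D)) / (2a) = (-0.449 +/- 1.904101) / (-1.712).
  z_1 = (-0.449 + 1.904101) / (-1.712) = -0.8499,   |z_1| = 0.8499.
  z_2 = (-0.449 - 1.904101) / (-1.712) = 1.3745,   |z_2| = 1.3745.
Moduli of all roots: 0.8499, 1.3745.
All moduli strictly greater than 1? No.
Verdict: Not invertible.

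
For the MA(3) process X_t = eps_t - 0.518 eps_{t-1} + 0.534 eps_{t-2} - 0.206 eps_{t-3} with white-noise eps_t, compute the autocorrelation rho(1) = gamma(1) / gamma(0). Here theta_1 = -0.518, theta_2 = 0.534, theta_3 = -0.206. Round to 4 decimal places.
\rho(1) = -0.5668

For an MA(q) process with theta_0 = 1, the autocovariance is
  gamma(k) = sigma^2 * sum_{i=0..q-k} theta_i * theta_{i+k},
and rho(k) = gamma(k) / gamma(0). Sigma^2 cancels.
  numerator   = (1)*(-0.518) + (-0.518)*(0.534) + (0.534)*(-0.206) = -0.904616.
  denominator = (1)^2 + (-0.518)^2 + (0.534)^2 + (-0.206)^2 = 1.595916.
  rho(1) = -0.904616 / 1.595916 = -0.5668.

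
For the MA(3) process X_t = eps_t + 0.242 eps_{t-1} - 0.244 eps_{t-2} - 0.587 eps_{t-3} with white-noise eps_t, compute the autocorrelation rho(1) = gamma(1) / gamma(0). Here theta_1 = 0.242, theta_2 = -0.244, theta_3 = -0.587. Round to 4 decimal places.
\rho(1) = 0.2230

For an MA(q) process with theta_0 = 1, the autocovariance is
  gamma(k) = sigma^2 * sum_{i=0..q-k} theta_i * theta_{i+k},
and rho(k) = gamma(k) / gamma(0). Sigma^2 cancels.
  numerator   = (1)*(0.242) + (0.242)*(-0.244) + (-0.244)*(-0.587) = 0.32618.
  denominator = (1)^2 + (0.242)^2 + (-0.244)^2 + (-0.587)^2 = 1.462669.
  rho(1) = 0.32618 / 1.462669 = 0.2230.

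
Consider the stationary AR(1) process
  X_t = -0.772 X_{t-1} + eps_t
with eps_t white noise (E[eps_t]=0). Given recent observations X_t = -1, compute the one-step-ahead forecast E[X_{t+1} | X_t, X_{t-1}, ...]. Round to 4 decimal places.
E[X_{t+1} \mid \mathcal F_t] = 0.7720

For an AR(p) model X_t = c + sum_i phi_i X_{t-i} + eps_t, the
one-step-ahead conditional mean is
  E[X_{t+1} | X_t, ...] = c + sum_i phi_i X_{t+1-i}.
Substitute known values:
  E[X_{t+1} | ...] = (-0.772) * (-1)
                   = 0.7720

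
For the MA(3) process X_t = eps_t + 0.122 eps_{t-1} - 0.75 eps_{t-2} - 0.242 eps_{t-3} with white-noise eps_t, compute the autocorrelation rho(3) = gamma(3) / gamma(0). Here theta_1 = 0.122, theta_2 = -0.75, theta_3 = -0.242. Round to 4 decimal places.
\rho(3) = -0.1479

For an MA(q) process with theta_0 = 1, the autocovariance is
  gamma(k) = sigma^2 * sum_{i=0..q-k} theta_i * theta_{i+k},
and rho(k) = gamma(k) / gamma(0). Sigma^2 cancels.
  numerator   = (1)*(-0.242) = -0.242.
  denominator = (1)^2 + (0.122)^2 + (-0.75)^2 + (-0.242)^2 = 1.635948.
  rho(3) = -0.242 / 1.635948 = -0.1479.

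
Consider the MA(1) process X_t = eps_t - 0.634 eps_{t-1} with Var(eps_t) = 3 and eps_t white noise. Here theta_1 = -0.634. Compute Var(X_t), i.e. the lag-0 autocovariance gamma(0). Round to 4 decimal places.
\gamma(0) = 4.2059

For an MA(q) process X_t = eps_t + sum_i theta_i eps_{t-i} with
Var(eps_t) = sigma^2, the variance is
  gamma(0) = sigma^2 * (1 + sum_i theta_i^2).
  sum_i theta_i^2 = (-0.634)^2 = 0.401956.
  gamma(0) = 3 * (1 + 0.401956) = 3 * 1.401956 = 4.205868, which rounds to 4.2059.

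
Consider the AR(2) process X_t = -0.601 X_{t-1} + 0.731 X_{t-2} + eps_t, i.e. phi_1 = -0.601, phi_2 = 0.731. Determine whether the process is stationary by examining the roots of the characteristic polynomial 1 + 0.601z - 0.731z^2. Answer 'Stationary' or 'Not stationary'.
\text{Not stationary}

The AR(p) characteristic polynomial is P(z) = 1 + 0.601z - 0.731z^2.
Stationarity requires all roots to lie outside the unit circle, i.e. |z| > 1 for every root.
Set 1 + (0.601) z + (-0.731) z^2 = 0, i.e. a z^2 + b z + c = 0 with a = -0.731, b = 0.601, c = 1.
Discriminant D = b^2 - 4ac = (0.601)^2 - 4*(-0.731)*1 = 0.361201 - (-2.924) = 3.285201.
D >= 0, so the roots are real: z = (-b +/- sqrt(D)) / (2a) = (-0.601 +/- 1.812512) / (-1.462).
  z_1 = (-0.601 + 1.812512) / (-1.462) = -0.8287,   |z_1| = 0.8287.
  z_2 = (-0.601 - 1.812512) / (-1.462) = 1.6508,   |z_2| = 1.6508.
Moduli of all roots: 0.8287, 1.6508.
All moduli strictly greater than 1? No.
Verdict: Not stationary.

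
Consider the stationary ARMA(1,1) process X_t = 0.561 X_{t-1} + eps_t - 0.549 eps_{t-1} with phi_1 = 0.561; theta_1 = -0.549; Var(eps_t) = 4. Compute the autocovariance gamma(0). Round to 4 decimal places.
\gamma(0) = 4.0008

Multiply the model equation by X_{t-k} and take expectations. With theta_0 = psi_0 = 1 and psi_j the MA(infinity) weights, this gives
  gamma(k) - sum_i phi_i gamma(k-i) = c_k,
  c_k = sigma^2 * sum_{j=k..q} theta_j psi_{j-k}   (c_k = 0 for k > q),
using gamma(-m) = gamma(m).
psi-weights needed (psi_j = theta_j + sum_i phi_i psi_{j-i}):
  psi_1 = theta_1 + phi_1 = -0.549 + (0.561) = 0.012
Right-hand sides:
  c_0 = sigma^2 (1 + theta_1 psi_1) = 4 * (1 + (-0.549)(0.012)) = 4 * 0.993412 = 3.973648
  c_1 = sigma^2 theta_1 = 4 * (-0.549) = -2.196
  c_2 = 0
Equations for k = 0 and k = 1 (AR order 1):
  gamma(0) = phi_1 gamma(1) + c_0
  gamma(1) = phi_1 gamma(0) + c_1
Substituting the second into the first: gamma(0) (1 - phi_1^2) = c_0 + phi_1 c_1, so
  gamma(0) = (c_0 + phi_1 c_1) / (1 - phi_1^2) = (3.973648 + (0.561)(-2.196)) / (1 - (0.561)^2) = 2.741692 / 0.685279 = 4.000841.
Therefore gamma(0) = 4.0008 (to 4 decimal places).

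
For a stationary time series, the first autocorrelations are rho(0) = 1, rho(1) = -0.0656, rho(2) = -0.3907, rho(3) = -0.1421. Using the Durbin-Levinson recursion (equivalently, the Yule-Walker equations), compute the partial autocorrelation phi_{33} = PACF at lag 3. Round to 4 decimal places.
\phi_{33} = -0.2431

The PACF at lag k is phi_{kk}, the last component of the solution
to the Yule-Walker system G_k phi = r_k where
  (G_k)_{ij} = rho(|i - j|), (r_k)_i = rho(i), i,j = 1..k.
Equivalently, Durbin-Levinson gives phi_{kk} iteratively:
  phi_{11} = rho(1)
  phi_{kk} = [rho(k) - sum_{j=1..k-1} phi_{k-1,j} rho(k-j)]
            / [1 - sum_{j=1..k-1} phi_{k-1,j} rho(j)],
  phi_{k,j} = phi_{k-1,j} - phi_{kk} phi_{k-1,k-j},  j = 1..k-1.
Step k = 1:
  phi_11 = rho(1) = -0.0656.
Step k = 2:
  phi_22 = [rho(2) - phi_11 rho(1)] / [1 - phi_11 rho(1)] = [-0.3907 - (-0.0656)(-0.0656)] / [1 - (-0.0656)(-0.0656)]
         = -0.39500336 / 0.99569664 = -0.396711.
  Update: phi_21 = phi_11 - phi_22 phi_11 = -0.0656 - (-0.396711)(-0.0656) = -0.091624.
Step k = 3:
  phi_33 = [rho(3) - phi_21 rho(2) - phi_22 rho(1)] / [1 - phi_21 rho(1) - phi_22 rho(2)]
    numerator   = -0.1421 - (-0.091624)(-0.3907) - (-0.396711)(-0.0656) = -0.20392179
    denominator = 1 - (-0.091624)(-0.0656) - (-0.396711)(-0.3907) = 0.83899464
  phi_33 = -0.20392179 / 0.83899464 = -0.2431.
Therefore phi_{33} = -0.2431.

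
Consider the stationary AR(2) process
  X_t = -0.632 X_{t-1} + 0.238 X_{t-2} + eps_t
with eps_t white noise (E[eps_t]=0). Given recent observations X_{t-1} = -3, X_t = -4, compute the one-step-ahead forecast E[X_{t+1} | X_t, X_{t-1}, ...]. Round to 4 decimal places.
E[X_{t+1} \mid \mathcal F_t] = 1.8140

For an AR(p) model X_t = c + sum_i phi_i X_{t-i} + eps_t, the
one-step-ahead conditional mean is
  E[X_{t+1} | X_t, ...] = c + sum_i phi_i X_{t+1-i}.
Substitute known values:
  E[X_{t+1} | ...] = (-0.632) * (-4) + (0.238) * (-3)
                   = 1.8140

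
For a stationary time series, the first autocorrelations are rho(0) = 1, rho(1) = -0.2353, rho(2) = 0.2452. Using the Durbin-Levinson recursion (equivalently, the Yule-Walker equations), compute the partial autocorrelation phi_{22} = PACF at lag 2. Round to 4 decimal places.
\phi_{22} = 0.2010

The PACF at lag k is phi_{kk}, the last component of the solution
to the Yule-Walker system G_k phi = r_k where
  (G_k)_{ij} = rho(|i - j|), (r_k)_i = rho(i), i,j = 1..k.
Equivalently, Durbin-Levinson gives phi_{kk} iteratively:
  phi_{11} = rho(1)
  phi_{kk} = [rho(k) - sum_{j=1..k-1} phi_{k-1,j} rho(k-j)]
            / [1 - sum_{j=1..k-1} phi_{k-1,j} rho(j)],
  phi_{k,j} = phi_{k-1,j} - phi_{kk} phi_{k-1,k-j},  j = 1..k-1.
Step k = 1:
  phi_11 = rho(1) = -0.2353.
Step k = 2:
  phi_22 = [rho(2) - phi_11 rho(1)] / [1 - phi_11 rho(1)] = [0.2452 - (-0.2353)(-0.2353)] / [1 - (-0.2353)(-0.2353)]
         = 0.18983391 / 0.94463391 = 0.201.
Therefore phi_{22} = 0.2010.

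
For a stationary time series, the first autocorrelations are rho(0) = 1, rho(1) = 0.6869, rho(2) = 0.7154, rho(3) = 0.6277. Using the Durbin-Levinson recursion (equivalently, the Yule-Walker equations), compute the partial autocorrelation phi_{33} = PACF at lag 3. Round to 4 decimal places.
\phi_{33} = 0.1110

The PACF at lag k is phi_{kk}, the last component of the solution
to the Yule-Walker system G_k phi = r_k where
  (G_k)_{ij} = rho(|i - j|), (r_k)_i = rho(i), i,j = 1..k.
Equivalently, Durbin-Levinson gives phi_{kk} iteratively:
  phi_{11} = rho(1)
  phi_{kk} = [rho(k) - sum_{j=1..k-1} phi_{k-1,j} rho(k-j)]
            / [1 - sum_{j=1..k-1} phi_{k-1,j} rho(j)],
  phi_{k,j} = phi_{k-1,j} - phi_{kk} phi_{k-1,k-j},  j = 1..k-1.
Step k = 1:
  phi_11 = rho(1) = 0.6869.
Step k = 2:
  phi_22 = [rho(2) - phi_11 rho(1)] / [1 - phi_11 rho(1)] = [0.7154 - (0.6869)(0.6869)] / [1 - (0.6869)(0.6869)]
         = 0.24356839 / 0.52816839 = 0.461157.
  Update: phi_21 = phi_11 - phi_22 phi_11 = 0.6869 - (0.461157)(0.6869) = 0.370131.
Step k = 3:
  phi_33 = [rho(3) - phi_21 rho(2) - phi_22 rho(1)] / [1 - phi_21 rho(1) - phi_22 rho(2)]
    numerator   = 0.6277 - (0.370131)(0.7154) - (0.461157)(0.6869) = 0.04613941
    denominator = 1 - (0.370131)(0.6869) - (0.461157)(0.7154) = 0.4158452
  phi_33 = 0.04613941 / 0.4158452 = 0.111.
Therefore phi_{33} = 0.1110.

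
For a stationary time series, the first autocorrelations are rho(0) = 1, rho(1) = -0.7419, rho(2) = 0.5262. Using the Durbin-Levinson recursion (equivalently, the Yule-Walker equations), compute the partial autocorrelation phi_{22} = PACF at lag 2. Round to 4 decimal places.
\phi_{22} = -0.0539

The PACF at lag k is phi_{kk}, the last component of the solution
to the Yule-Walker system G_k phi = r_k where
  (G_k)_{ij} = rho(|i - j|), (r_k)_i = rho(i), i,j = 1..k.
Equivalently, Durbin-Levinson gives phi_{kk} iteratively:
  phi_{11} = rho(1)
  phi_{kk} = [rho(k) - sum_{j=1..k-1} phi_{k-1,j} rho(k-j)]
            / [1 - sum_{j=1..k-1} phi_{k-1,j} rho(j)],
  phi_{k,j} = phi_{k-1,j} - phi_{kk} phi_{k-1,k-j},  j = 1..k-1.
Step k = 1:
  phi_11 = rho(1) = -0.7419.
Step k = 2:
  phi_22 = [rho(2) - phi_11 rho(1)] / [1 - phi_11 rho(1)] = [0.5262 - (-0.7419)(-0.7419)] / [1 - (-0.7419)(-0.7419)]
         = -0.02421561 / 0.44958439 = -0.0539.
Therefore phi_{22} = -0.0539.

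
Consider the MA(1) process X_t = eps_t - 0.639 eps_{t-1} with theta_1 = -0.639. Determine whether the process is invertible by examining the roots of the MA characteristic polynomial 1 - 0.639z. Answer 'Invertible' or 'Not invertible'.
\text{Invertible}

The MA(q) characteristic polynomial is P(z) = 1 - 0.639z.
Invertibility requires all roots to lie outside the unit circle, i.e. |z| > 1 for every root.
This is linear in z: 1 + (-0.639) z = 0  =>  z = -1/(-0.639) = 1.564945,  |z| = 1.564945.
Moduli of all roots: 1.5649.
All moduli strictly greater than 1? Yes.
Verdict: Invertible.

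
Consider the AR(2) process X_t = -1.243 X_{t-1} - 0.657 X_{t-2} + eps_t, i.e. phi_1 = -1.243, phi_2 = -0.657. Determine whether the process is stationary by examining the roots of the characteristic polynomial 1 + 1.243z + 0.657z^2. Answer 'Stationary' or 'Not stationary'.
\text{Stationary}

The AR(p) characteristic polynomial is P(z) = 1 + 1.243z + 0.657z^2.
Stationarity requires all roots to lie outside the unit circle, i.e. |z| > 1 for every root.
Set 1 + (1.243) z + (0.657) z^2 = 0, i.e. a z^2 + b z + c = 0 with a = 0.657, b = 1.243, c = 1.
Discriminant D = b^2 - 4ac = (1.243)^2 - 4*(0.657)*1 = 1.545049 - (2.628) = -1.082951.
D < 0, so the roots are the complex-conjugate pair z = (-b +/- i sqrt(-D)) / (2a) = -0.946 +/- 0.792i.
For a conjugate pair |z|^2 = z * conj(z) = (product of roots) = c/a = 1/(0.657) = 1.52207, so |z| = sqrt(1.52207) = 1.2337 for both roots.
Moduli of all roots: 1.2337, 1.2337.
All moduli strictly greater than 1? Yes.
Verdict: Stationary.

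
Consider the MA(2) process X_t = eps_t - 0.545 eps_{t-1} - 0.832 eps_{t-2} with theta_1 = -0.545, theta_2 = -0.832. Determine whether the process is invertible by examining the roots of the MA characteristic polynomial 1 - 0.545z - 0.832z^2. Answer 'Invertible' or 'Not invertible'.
\text{Not invertible}

The MA(q) characteristic polynomial is P(z) = 1 - 0.545z - 0.832z^2.
Invertibility requires all roots to lie outside the unit circle, i.e. |z| > 1 for every root.
Set 1 + (-0.545) z + (-0.832) z^2 = 0, i.e. a z^2 + b z + c = 0 with a = -0.832, b = -0.545, c = 1.
Discriminant D = b^2 - 4ac = (-0.545)^2 - 4*(-0.832)*1 = 0.297025 - (-3.328) = 3.625025.
D >= 0, so the roots are real: z = (-b +/- sqrt(D)) / (2a) = (0.545 +/- 1.90395) / (-1.664).
  z_1 = (0.545 + 1.90395) / (-1.664) = -1.4717,   |z_1| = 1.4717.
  z_2 = (0.545 - 1.90395) / (-1.664) = 0.8167,   |z_2| = 0.8167.
Moduli of all roots: 1.4717, 0.8167.
All moduli strictly greater than 1? No.
Verdict: Not invertible.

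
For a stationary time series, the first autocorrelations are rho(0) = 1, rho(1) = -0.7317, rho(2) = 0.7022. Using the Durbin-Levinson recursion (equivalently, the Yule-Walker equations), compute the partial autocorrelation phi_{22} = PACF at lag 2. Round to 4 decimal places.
\phi_{22} = 0.3590

The PACF at lag k is phi_{kk}, the last component of the solution
to the Yule-Walker system G_k phi = r_k where
  (G_k)_{ij} = rho(|i - j|), (r_k)_i = rho(i), i,j = 1..k.
Equivalently, Durbin-Levinson gives phi_{kk} iteratively:
  phi_{11} = rho(1)
  phi_{kk} = [rho(k) - sum_{j=1..k-1} phi_{k-1,j} rho(k-j)]
            / [1 - sum_{j=1..k-1} phi_{k-1,j} rho(j)],
  phi_{k,j} = phi_{k-1,j} - phi_{kk} phi_{k-1,k-j},  j = 1..k-1.
Step k = 1:
  phi_11 = rho(1) = -0.7317.
Step k = 2:
  phi_22 = [rho(2) - phi_11 rho(1)] / [1 - phi_11 rho(1)] = [0.7022 - (-0.7317)(-0.7317)] / [1 - (-0.7317)(-0.7317)]
         = 0.16681511 / 0.46461511 = 0.359.
Therefore phi_{22} = 0.3590.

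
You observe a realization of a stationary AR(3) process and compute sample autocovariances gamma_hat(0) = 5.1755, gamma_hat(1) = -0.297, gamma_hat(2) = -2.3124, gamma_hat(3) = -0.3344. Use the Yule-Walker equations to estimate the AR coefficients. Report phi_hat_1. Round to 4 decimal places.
\hat\phi_{1} = -0.1560

The Yule-Walker equations for an AR(p) process read, in matrix form,
  Gamma_p phi = r_p,   with   (Gamma_p)_{ij} = gamma(|i - j|),
                       (r_p)_i = gamma(i),   i,j = 1..p.
Substitute the sample gammas (Toeplitz matrix and right-hand side of size 3):
  Gamma_p = [[5.1755, -0.297, -2.3124], [-0.297, 5.1755, -0.297], [-2.3124, -0.297, 5.1755]]
  r_p     = [-0.297, -2.3124, -0.3344]
Written out (R1..R3):
  (R1) 5.1755 phi_1 - 0.297 phi_2 - 2.3124 phi_3 = -0.297
  (R2) -0.297 phi_1 + 5.1755 phi_2 - 0.297 phi_3 = -2.3124
  (R3) -2.3124 phi_1 - 0.297 phi_2 + 5.1755 phi_3 = -0.3344
Gaussian elimination:
  R2 <- R2 - (-0.297/5.1755) R1 = R2 - (-0.057386) R1:  5.158456 phi_2 - 0.429699 phi_3 = -2.329444
  R3 <- R3 - (-2.3124/5.1755) R1 = R3 - (-0.446797) R1:  -0.429699 phi_2 + 4.142326 phi_3 = -0.467099
  R3 <- R3 - (-0.429699/5.158456) R2 = R3 - (-0.0833) R2:  4.106532 phi_3 = -0.661141
Back-substitution:
  phi_hat_3 = -0.661141 / 4.106532 = -0.160997
  phi_hat_2 = (-2.329444 - (-0.429699)(-0.160997)) / 5.158456 = -0.464989
  phi_hat_1 = (-0.297 - (-0.297)(-0.464989) - (-2.3124)(-0.160997)) / 5.1755 = -0.156003
So phi_hat = [-0.1560, -0.4650, -0.1610].
Therefore phi_hat_1 = -0.1560.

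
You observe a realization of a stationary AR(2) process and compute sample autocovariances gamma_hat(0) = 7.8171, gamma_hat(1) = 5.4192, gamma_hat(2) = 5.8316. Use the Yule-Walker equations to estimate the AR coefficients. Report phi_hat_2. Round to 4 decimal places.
\hat\phi_{2} = 0.5110

The Yule-Walker equations for an AR(p) process read, in matrix form,
  Gamma_p phi = r_p,   with   (Gamma_p)_{ij} = gamma(|i - j|),
                       (r_p)_i = gamma(i),   i,j = 1..p.
Substitute the sample gammas (Toeplitz matrix and right-hand side of size 2):
  Gamma_p = [[7.8171, 5.4192], [5.4192, 7.8171]]
  r_p     = [5.4192, 5.8316]
Written out:
  7.8171 phi_1 + 5.4192 phi_2 = 5.4192
  5.4192 phi_1 + 7.8171 phi_2 = 5.8316
Solve by Cramer's rule:
  det = gamma(0)^2 - gamma(1)^2 = (7.8171)^2 - (5.4192)^2 = 61.10705241 - 29.36772864 = 31.73932377
  phi_hat_1 = [gamma(1) gamma(0) - gamma(1) gamma(2)] / det = [(5.4192)(7.8171) - (5.4192)(5.8316)] / 31.73932377 = 10.7598216 / 31.73932377 = 0.339
  phi_hat_2 = [gamma(0) gamma(2) - gamma(1)^2] / det = [(7.8171)(5.8316) - (5.4192)^2] / 31.73932377 = 16.21847172 / 31.73932377 = 0.511
So phi_hat = [0.3390, 0.5110].
Therefore phi_hat_2 = 0.5110.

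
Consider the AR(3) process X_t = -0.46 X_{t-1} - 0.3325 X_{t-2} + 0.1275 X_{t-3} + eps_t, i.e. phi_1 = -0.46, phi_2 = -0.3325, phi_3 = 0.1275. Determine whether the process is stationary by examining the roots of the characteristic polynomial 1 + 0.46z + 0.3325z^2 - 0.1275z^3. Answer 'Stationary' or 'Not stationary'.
\text{Stationary}

The AR(p) characteristic polynomial is P(z) = 1 + 0.46z + 0.3325z^2 - 0.1275z^3.
Stationarity requires all roots to lie outside the unit circle, i.e. |z| > 1 for every root.
Degree 3: look for a simple real root z0 first, then factor out (1 - z/z0) and solve the remaining quadratic.
Testing z0 = 4: P(4) = 1 + (0.46)(4) + (0.3325)(4)^2 + (-0.1275)(4)^3
  = 1 + (1.84) + (5.32) + (-8.16) = 0.  So z_0 = 4 is a root, |z_0| = 4.
Divide out the factor (1 - 0.25 z) = (1 - z/z0) (since 1/z0 = 0.25):
  P(z) = (1 - 0.25 z)(1 + (0.71) z + (0.51) z^2)
  [check: z-coef 0.71 - (0.25) = 0.46; z^2-coef 0.51 - (0.25)(0.71) = 0.3325; z^3-coef -(0.25)(0.51) = -0.1275.]
Remaining roots from the quadratic factor 1 + (0.71) z + (0.51) z^2:
  Set 1 + (0.71) z + (0.51) z^2 = 0, i.e. a z^2 + b z + c = 0 with a = 0.51, b = 0.71, c = 1.
  Discriminant D = b^2 - 4ac = (0.71)^2 - 4*(0.51)*1 = 0.5041 - (2.04) = -1.5359.
  D < 0, so the roots are the complex-conjugate pair z = (-b +/- i sqrt(-D)) / (2a) = -0.6961 +/- 1.215i.
  For a conjugate pair |z|^2 = z * conj(z) = (product of roots) = c/a = 1/(0.51) = 1.960784, so |z| = sqrt(1.960784) = 1.4003 for both roots.
Moduli of all roots: 4.0000, 1.4003, 1.4003.
All moduli strictly greater than 1? Yes.
Verdict: Stationary.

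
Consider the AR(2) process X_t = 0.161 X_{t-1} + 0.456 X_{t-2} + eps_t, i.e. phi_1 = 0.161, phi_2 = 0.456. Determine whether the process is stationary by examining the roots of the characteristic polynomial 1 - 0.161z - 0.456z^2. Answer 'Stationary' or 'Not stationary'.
\text{Stationary}

The AR(p) characteristic polynomial is P(z) = 1 - 0.161z - 0.456z^2.
Stationarity requires all roots to lie outside the unit circle, i.e. |z| > 1 for every root.
Set 1 + (-0.161) z + (-0.456) z^2 = 0, i.e. a z^2 + b z + c = 0 with a = -0.456, b = -0.161, c = 1.
Discriminant D = b^2 - 4ac = (-0.161)^2 - 4*(-0.456)*1 = 0.025921 - (-1.824) = 1.849921.
D >= 0, so the roots are real: z = (-b +/- sqrt(D)) / (2a) = (0.161 +/- 1.360118) / (-0.912).
  z_1 = (0.161 + 1.360118) / (-0.912) = -1.6679,   |z_1| = 1.6679.
  z_2 = (0.161 - 1.360118) / (-0.912) = 1.3148,   |z_2| = 1.3148.
Moduli of all roots: 1.6679, 1.3148.
All moduli strictly greater than 1? Yes.
Verdict: Stationary.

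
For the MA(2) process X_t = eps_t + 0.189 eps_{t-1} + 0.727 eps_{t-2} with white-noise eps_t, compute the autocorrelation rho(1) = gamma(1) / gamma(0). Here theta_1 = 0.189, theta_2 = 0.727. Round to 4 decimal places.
\rho(1) = 0.2087

For an MA(q) process with theta_0 = 1, the autocovariance is
  gamma(k) = sigma^2 * sum_{i=0..q-k} theta_i * theta_{i+k},
and rho(k) = gamma(k) / gamma(0). Sigma^2 cancels.
  numerator   = (1)*(0.189) + (0.189)*(0.727) = 0.326403.
  denominator = (1)^2 + (0.189)^2 + (0.727)^2 = 1.56425.
  rho(1) = 0.326403 / 1.56425 = 0.2087.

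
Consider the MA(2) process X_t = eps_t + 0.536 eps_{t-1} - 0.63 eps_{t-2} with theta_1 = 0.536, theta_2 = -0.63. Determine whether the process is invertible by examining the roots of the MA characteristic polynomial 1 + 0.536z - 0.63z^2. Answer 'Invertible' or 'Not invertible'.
\text{Not invertible}

The MA(q) characteristic polynomial is P(z) = 1 + 0.536z - 0.63z^2.
Invertibility requires all roots to lie outside the unit circle, i.e. |z| > 1 for every root.
Set 1 + (0.536) z + (-0.63) z^2 = 0, i.e. a z^2 + b z + c = 0 with a = -0.63, b = 0.536, c = 1.
Discriminant D = b^2 - 4ac = (0.536)^2 - 4*(-0.63)*1 = 0.287296 - (-2.52) = 2.807296.
D >= 0, so the roots are real: z = (-b +/- sqrt(D)) / (2a) = (-0.536 +/- 1.675499) / (-1.26).
  z_1 = (-0.536 + 1.675499) / (-1.26) = -0.9044,   |z_1| = 0.9044.
  z_2 = (-0.536 - 1.675499) / (-1.26) = 1.7552,   |z_2| = 1.7552.
Moduli of all roots: 0.9044, 1.7552.
All moduli strictly greater than 1? No.
Verdict: Not invertible.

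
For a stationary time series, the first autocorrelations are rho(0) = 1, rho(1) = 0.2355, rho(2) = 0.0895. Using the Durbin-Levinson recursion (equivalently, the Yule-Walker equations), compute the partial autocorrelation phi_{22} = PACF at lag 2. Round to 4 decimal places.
\phi_{22} = 0.0360

The PACF at lag k is phi_{kk}, the last component of the solution
to the Yule-Walker system G_k phi = r_k where
  (G_k)_{ij} = rho(|i - j|), (r_k)_i = rho(i), i,j = 1..k.
Equivalently, Durbin-Levinson gives phi_{kk} iteratively:
  phi_{11} = rho(1)
  phi_{kk} = [rho(k) - sum_{j=1..k-1} phi_{k-1,j} rho(k-j)]
            / [1 - sum_{j=1..k-1} phi_{k-1,j} rho(j)],
  phi_{k,j} = phi_{k-1,j} - phi_{kk} phi_{k-1,k-j},  j = 1..k-1.
Step k = 1:
  phi_11 = rho(1) = 0.2355.
Step k = 2:
  phi_22 = [rho(2) - phi_11 rho(1)] / [1 - phi_11 rho(1)] = [0.0895 - (0.2355)(0.2355)] / [1 - (0.2355)(0.2355)]
         = 0.03403975 / 0.94453975 = 0.036.
Therefore phi_{22} = 0.0360.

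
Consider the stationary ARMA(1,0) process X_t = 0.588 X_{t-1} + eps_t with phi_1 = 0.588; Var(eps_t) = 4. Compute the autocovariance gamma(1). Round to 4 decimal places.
\gamma(1) = 3.5949

Multiply the model equation by X_{t-k} and take expectations. With theta_0 = psi_0 = 1 and psi_j the MA(infinity) weights, this gives
  gamma(k) - sum_i phi_i gamma(k-i) = c_k,
  c_k = sigma^2 * sum_{j=k..q} theta_j psi_{j-k}   (c_k = 0 for k > q),
using gamma(-m) = gamma(m).
Pure AR (q = 0): c_0 = sigma^2 = 4, c_k = 0 for k >= 1.
Equations for k = 0 and k = 1 (AR order 1):
  gamma(0) = phi_1 gamma(1) + c_0
  gamma(1) = phi_1 gamma(0) + c_1
Substituting the second into the first: gamma(0) (1 - phi_1^2) = c_0 + phi_1 c_1, so
  gamma(0) = c_0 / (1 - phi_1^2) = 4 / (1 - (0.588)^2) = 4 / 0.654256 = 6.113815.
  gamma(1) = phi_1 gamma(0) = (0.588)(6.113815) = 3.594923.
Therefore gamma(1) = 3.5949 (to 4 decimal places).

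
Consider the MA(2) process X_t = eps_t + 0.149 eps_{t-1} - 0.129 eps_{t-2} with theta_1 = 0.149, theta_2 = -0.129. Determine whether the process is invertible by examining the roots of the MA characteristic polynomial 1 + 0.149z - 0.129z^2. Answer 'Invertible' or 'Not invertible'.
\text{Invertible}

The MA(q) characteristic polynomial is P(z) = 1 + 0.149z - 0.129z^2.
Invertibility requires all roots to lie outside the unit circle, i.e. |z| > 1 for every root.
Set 1 + (0.149) z + (-0.129) z^2 = 0, i.e. a z^2 + b z + c = 0 with a = -0.129, b = 0.149, c = 1.
Discriminant D = b^2 - 4ac = (0.149)^2 - 4*(-0.129)*1 = 0.022201 - (-0.516) = 0.538201.
D >= 0, so the roots are real: z = (-b +/- sqrt(D)) / (2a) = (-0.149 +/- 0.733622) / (-0.258).
  z_1 = (-0.149 + 0.733622) / (-0.258) = -2.266,   |z_1| = 2.266.
  z_2 = (-0.149 - 0.733622) / (-0.258) = 3.421,   |z_2| = 3.421.
Moduli of all roots: 2.2660, 3.4210.
All moduli strictly greater than 1? Yes.
Verdict: Invertible.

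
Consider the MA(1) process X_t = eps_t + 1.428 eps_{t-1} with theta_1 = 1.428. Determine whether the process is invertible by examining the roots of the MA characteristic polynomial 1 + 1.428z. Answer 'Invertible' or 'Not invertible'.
\text{Not invertible}

The MA(q) characteristic polynomial is P(z) = 1 + 1.428z.
Invertibility requires all roots to lie outside the unit circle, i.e. |z| > 1 for every root.
This is linear in z: 1 + (1.428) z = 0  =>  z = -1/(1.428) = -0.70028,  |z| = 0.70028.
Moduli of all roots: 0.7003.
All moduli strictly greater than 1? No.
Verdict: Not invertible.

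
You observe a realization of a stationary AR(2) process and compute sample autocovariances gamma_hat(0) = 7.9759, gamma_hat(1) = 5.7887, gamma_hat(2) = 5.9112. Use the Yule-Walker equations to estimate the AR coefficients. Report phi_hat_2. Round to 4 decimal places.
\hat\phi_{2} = 0.4530

The Yule-Walker equations for an AR(p) process read, in matrix form,
  Gamma_p phi = r_p,   with   (Gamma_p)_{ij} = gamma(|i - j|),
                       (r_p)_i = gamma(i),   i,j = 1..p.
Substitute the sample gammas (Toeplitz matrix and right-hand side of size 2):
  Gamma_p = [[7.9759, 5.7887], [5.7887, 7.9759]]
  r_p     = [5.7887, 5.9112]
Written out:
  7.9759 phi_1 + 5.7887 phi_2 = 5.7887
  5.7887 phi_1 + 7.9759 phi_2 = 5.9112
Solve by Cramer's rule:
  det = gamma(0)^2 - gamma(1)^2 = (7.9759)^2 - (5.7887)^2 = 63.61498081 - 33.50904769 = 30.10593312
  phi_hat_1 = [gamma(1) gamma(0) - gamma(1) gamma(2)] / det = [(5.7887)(7.9759) - (5.7887)(5.9112)] / 30.10593312 = 11.95192889 / 30.10593312 = 0.397
  phi_hat_2 = [gamma(0) gamma(2) - gamma(1)^2] / det = [(7.9759)(5.9112) - (5.7887)^2] / 30.10593312 = 13.63809239 / 30.10593312 = 0.453
So phi_hat = [0.3970, 0.4530].
Therefore phi_hat_2 = 0.4530.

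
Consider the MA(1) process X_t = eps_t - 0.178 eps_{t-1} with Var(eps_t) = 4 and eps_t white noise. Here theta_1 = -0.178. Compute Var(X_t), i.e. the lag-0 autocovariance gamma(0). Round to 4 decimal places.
\gamma(0) = 4.1267

For an MA(q) process X_t = eps_t + sum_i theta_i eps_{t-i} with
Var(eps_t) = sigma^2, the variance is
  gamma(0) = sigma^2 * (1 + sum_i theta_i^2).
  sum_i theta_i^2 = (-0.178)^2 = 0.031684.
  gamma(0) = 4 * (1 + 0.031684) = 4 * 1.031684 = 4.126736, which rounds to 4.1267.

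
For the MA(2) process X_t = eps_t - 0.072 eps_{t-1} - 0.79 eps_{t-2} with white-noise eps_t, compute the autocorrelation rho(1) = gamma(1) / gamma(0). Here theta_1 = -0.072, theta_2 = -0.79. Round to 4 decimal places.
\rho(1) = -0.0093

For an MA(q) process with theta_0 = 1, the autocovariance is
  gamma(k) = sigma^2 * sum_{i=0..q-k} theta_i * theta_{i+k},
and rho(k) = gamma(k) / gamma(0). Sigma^2 cancels.
  numerator   = (1)*(-0.072) + (-0.072)*(-0.79) = -0.01512.
  denominator = (1)^2 + (-0.072)^2 + (-0.79)^2 = 1.629284.
  rho(1) = -0.01512 / 1.629284 = -0.0093.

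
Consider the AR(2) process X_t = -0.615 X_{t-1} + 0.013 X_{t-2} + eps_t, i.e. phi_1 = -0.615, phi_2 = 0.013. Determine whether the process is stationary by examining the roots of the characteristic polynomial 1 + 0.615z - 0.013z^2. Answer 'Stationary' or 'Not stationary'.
\text{Stationary}

The AR(p) characteristic polynomial is P(z) = 1 + 0.615z - 0.013z^2.
Stationarity requires all roots to lie outside the unit circle, i.e. |z| > 1 for every root.
Set 1 + (0.615) z + (-0.013) z^2 = 0, i.e. a z^2 + b z + c = 0 with a = -0.013, b = 0.615, c = 1.
Discriminant D = b^2 - 4ac = (0.615)^2 - 4*(-0.013)*1 = 0.378225 - (-0.052) = 0.430225.
D >= 0, so the roots are real: z = (-b +/- sqrt(D)) / (2a) = (-0.615 +/- 0.655915) / (-0.026).
  z_1 = (-0.615 + 0.655915) / (-0.026) = -1.5737,   |z_1| = 1.5737.
  z_2 = (-0.615 - 0.655915) / (-0.026) = 48.8814,   |z_2| = 48.8814.
Moduli of all roots: 1.5737, 48.8814.
All moduli strictly greater than 1? Yes.
Verdict: Stationary.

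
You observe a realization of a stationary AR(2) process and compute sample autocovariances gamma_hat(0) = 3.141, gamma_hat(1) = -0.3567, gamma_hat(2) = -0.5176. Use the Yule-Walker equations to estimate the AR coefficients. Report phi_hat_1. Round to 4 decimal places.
\hat\phi_{1} = -0.1340

The Yule-Walker equations for an AR(p) process read, in matrix form,
  Gamma_p phi = r_p,   with   (Gamma_p)_{ij} = gamma(|i - j|),
                       (r_p)_i = gamma(i),   i,j = 1..p.
Substitute the sample gammas (Toeplitz matrix and right-hand side of size 2):
  Gamma_p = [[3.141, -0.3567], [-0.3567, 3.141]]
  r_p     = [-0.3567, -0.5176]
Written out:
  3.141 phi_1 - 0.3567 phi_2 = -0.3567
  -0.3567 phi_1 + 3.141 phi_2 = -0.5176
Solve by Cramer's rule:
  det = gamma(0)^2 - gamma(1)^2 = (3.141)^2 - (-0.3567)^2 = 9.865881 - 0.12723489 = 9.73864611
  phi_hat_1 = [gamma(1) gamma(0) - gamma(1) gamma(2)] / det = [(-0.3567)(3.141) - (-0.3567)(-0.5176)] / 9.73864611 = -1.30502262 / 9.73864611 = -0.134
  phi_hat_2 = [gamma(0) gamma(2) - gamma(1)^2] / det = [(3.141)(-0.5176) - (-0.3567)^2] / 9.73864611 = -1.75301649 / 9.73864611 = -0.18
So phi_hat = [-0.1340, -0.1800].
Therefore phi_hat_1 = -0.1340.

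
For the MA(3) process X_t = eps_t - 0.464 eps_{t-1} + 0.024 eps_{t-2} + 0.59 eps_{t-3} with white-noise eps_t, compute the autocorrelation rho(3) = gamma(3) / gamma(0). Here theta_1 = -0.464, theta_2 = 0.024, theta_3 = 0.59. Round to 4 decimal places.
\rho(3) = 0.3772

For an MA(q) process with theta_0 = 1, the autocovariance is
  gamma(k) = sigma^2 * sum_{i=0..q-k} theta_i * theta_{i+k},
and rho(k) = gamma(k) / gamma(0). Sigma^2 cancels.
  numerator   = (1)*(0.59) = 0.59.
  denominator = (1)^2 + (-0.464)^2 + (0.024)^2 + (0.59)^2 = 1.563972.
  rho(3) = 0.59 / 1.563972 = 0.3772.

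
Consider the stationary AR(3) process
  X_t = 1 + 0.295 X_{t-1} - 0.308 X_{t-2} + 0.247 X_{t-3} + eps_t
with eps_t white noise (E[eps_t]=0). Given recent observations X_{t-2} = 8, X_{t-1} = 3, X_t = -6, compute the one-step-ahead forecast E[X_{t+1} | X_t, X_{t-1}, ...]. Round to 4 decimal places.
E[X_{t+1} \mid \mathcal F_t] = 0.2820

For an AR(p) model X_t = c + sum_i phi_i X_{t-i} + eps_t, the
one-step-ahead conditional mean is
  E[X_{t+1} | X_t, ...] = c + sum_i phi_i X_{t+1-i}.
Substitute known values:
  E[X_{t+1} | ...] = 1 + (0.295) * (-6) + (-0.308) * (3) + (0.247) * (8)
                   = 0.2820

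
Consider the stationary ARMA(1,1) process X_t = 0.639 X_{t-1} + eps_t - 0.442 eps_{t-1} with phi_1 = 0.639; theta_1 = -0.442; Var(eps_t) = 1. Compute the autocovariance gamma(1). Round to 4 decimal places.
\gamma(1) = 0.2389

Multiply the model equation by X_{t-k} and take expectations. With theta_0 = psi_0 = 1 and psi_j the MA(infinity) weights, this gives
  gamma(k) - sum_i phi_i gamma(k-i) = c_k,
  c_k = sigma^2 * sum_{j=k..q} theta_j psi_{j-k}   (c_k = 0 for k > q),
using gamma(-m) = gamma(m).
psi-weights needed (psi_j = theta_j + sum_i phi_i psi_{j-i}):
  psi_1 = theta_1 + phi_1 = -0.442 + (0.639) = 0.197
Right-hand sides:
  c_0 = sigma^2 (1 + theta_1 psi_1) = 1 * (1 + (-0.442)(0.197)) = 1 * 0.912926 = 0.912926
  c_1 = sigma^2 theta_1 = 1 * (-0.442) = -0.442
  c_2 = 0
Equations for k = 0 and k = 1 (AR order 1):
  gamma(0) = phi_1 gamma(1) + c_0
  gamma(1) = phi_1 gamma(0) + c_1
Substituting the second into the first: gamma(0) (1 - phi_1^2) = c_0 + phi_1 c_1, so
  gamma(0) = (c_0 + phi_1 c_1) / (1 - phi_1^2) = (0.912926 + (0.639)(-0.442)) / (1 - (0.639)^2) = 0.630488 / 0.591679 = 1.065591.
  gamma(1) = phi_1 gamma(0) + c_1 = (0.639)(1.065591) + (-0.442) = 0.238913.
Therefore gamma(1) = 0.2389 (to 4 decimal places).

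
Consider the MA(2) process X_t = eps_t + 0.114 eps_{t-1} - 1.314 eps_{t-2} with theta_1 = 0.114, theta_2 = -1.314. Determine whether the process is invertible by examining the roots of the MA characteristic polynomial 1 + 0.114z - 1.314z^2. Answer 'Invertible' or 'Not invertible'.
\text{Not invertible}

The MA(q) characteristic polynomial is P(z) = 1 + 0.114z - 1.314z^2.
Invertibility requires all roots to lie outside the unit circle, i.e. |z| > 1 for every root.
Set 1 + (0.114) z + (-1.314) z^2 = 0, i.e. a z^2 + b z + c = 0 with a = -1.314, b = 0.114, c = 1.
Discriminant D = b^2 - 4ac = (0.114)^2 - 4*(-1.314)*1 = 0.012996 - (-5.256) = 5.268996.
D >= 0, so the roots are real: z = (-b +/- sqrt(D)) / (2a) = (-0.114 +/- 2.295429) / (-2.628).
  z_1 = (-0.114 + 2.295429) / (-2.628) = -0.8301,   |z_1| = 0.8301.
  z_2 = (-0.114 - 2.295429) / (-2.628) = 0.9168,   |z_2| = 0.9168.
Moduli of all roots: 0.8301, 0.9168.
All moduli strictly greater than 1? No.
Verdict: Not invertible.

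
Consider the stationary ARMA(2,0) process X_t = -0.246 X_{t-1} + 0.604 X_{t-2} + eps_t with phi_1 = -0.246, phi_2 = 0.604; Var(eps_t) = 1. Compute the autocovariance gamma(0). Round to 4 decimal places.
\gamma(0) = 2.5637

Multiply the model equation by X_{t-k} and take expectations. With theta_0 = psi_0 = 1 and psi_j the MA(infinity) weights, this gives
  gamma(k) - sum_i phi_i gamma(k-i) = c_k,
  c_k = sigma^2 * sum_{j=k..q} theta_j psi_{j-k}   (c_k = 0 for k > q),
using gamma(-m) = gamma(m).
Pure AR (q = 0): c_0 = sigma^2 = 1, c_k = 0 for k >= 1.
Equations for k = 0, 1, 2 (AR order 2, c_2 = 0):
  (E0) gamma(0) = phi_1 gamma(1) + phi_2 gamma(2) + c_0
  (E1) gamma(1) = phi_1 gamma(0) + phi_2 gamma(1) + c_1
  (E2) gamma(2) = phi_1 gamma(1) + phi_2 gamma(0)
From (E1): gamma(1) = A gamma(0) + B with
  A = phi_1 / (1 - phi_2) = -0.246 / 0.396 = -0.621212,   B = c_1 / (1 - phi_2) = 0 / 0.396 = 0.
Insert (E2) into (E0): gamma(0) (1 - phi_2^2) = phi_1 (1 + phi_2) gamma(1) + c_0.
  phi_1 (1 + phi_2) = (-0.246)(1.604) = -0.394584,   1 - phi_2^2 = 0.635184.
Replace gamma(1) by A gamma(0) + B and collect gamma(0):
  gamma(0) [0.635184 - (-0.394584)(-0.621212)] = c_0 = 1
  gamma(0) * 0.390064 = 1
  gamma(0) = 1 / 0.390064 = 2.563684.
Therefore gamma(0) = 2.5637 (to 4 decimal places).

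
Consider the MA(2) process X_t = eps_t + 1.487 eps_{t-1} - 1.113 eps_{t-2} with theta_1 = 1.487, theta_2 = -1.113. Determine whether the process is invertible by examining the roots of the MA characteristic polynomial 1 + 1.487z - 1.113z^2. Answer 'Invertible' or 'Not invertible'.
\text{Not invertible}

The MA(q) characteristic polynomial is P(z) = 1 + 1.487z - 1.113z^2.
Invertibility requires all roots to lie outside the unit circle, i.e. |z| > 1 for every root.
Set 1 + (1.487) z + (-1.113) z^2 = 0, i.e. a z^2 + b z + c = 0 with a = -1.113, b = 1.487, c = 1.
Discriminant D = b^2 - 4ac = (1.487)^2 - 4*(-1.113)*1 = 2.211169 - (-4.452) = 6.663169.
D >= 0, so the roots are real: z = (-b +/- sqrt(D)) / (2a) = (-1.487 +/- 2.581311) / (-2.226).
  z_1 = (-1.487 + 2.581311) / (-2.226) = -0.4916,   |z_1| = 0.4916.
  z_2 = (-1.487 - 2.581311) / (-2.226) = 1.8276,   |z_2| = 1.8276.
Moduli of all roots: 0.4916, 1.8276.
All moduli strictly greater than 1? No.
Verdict: Not invertible.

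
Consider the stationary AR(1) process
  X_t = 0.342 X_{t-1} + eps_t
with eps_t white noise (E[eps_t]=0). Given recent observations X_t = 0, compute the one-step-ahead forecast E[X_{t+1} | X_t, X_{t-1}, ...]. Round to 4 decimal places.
E[X_{t+1} \mid \mathcal F_t] = 0.0000

For an AR(p) model X_t = c + sum_i phi_i X_{t-i} + eps_t, the
one-step-ahead conditional mean is
  E[X_{t+1} | X_t, ...] = c + sum_i phi_i X_{t+1-i}.
Substitute known values:
  E[X_{t+1} | ...] = (0.342) * (0)
                   = 0.0000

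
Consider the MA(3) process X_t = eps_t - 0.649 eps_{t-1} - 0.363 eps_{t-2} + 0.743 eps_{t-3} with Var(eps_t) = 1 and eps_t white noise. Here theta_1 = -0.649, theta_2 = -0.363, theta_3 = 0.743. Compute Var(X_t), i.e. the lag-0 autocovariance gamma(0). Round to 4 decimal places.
\gamma(0) = 2.1050

For an MA(q) process X_t = eps_t + sum_i theta_i eps_{t-i} with
Var(eps_t) = sigma^2, the variance is
  gamma(0) = sigma^2 * (1 + sum_i theta_i^2).
  sum_i theta_i^2 = (-0.649)^2 + (-0.363)^2 + (0.743)^2 = 0.421201 + 0.131769 + 0.552049 = 1.105019.
  gamma(0) = 1 * (1 + 1.105019) = 1 * 2.105019 = 2.105019, which rounds to 2.1050.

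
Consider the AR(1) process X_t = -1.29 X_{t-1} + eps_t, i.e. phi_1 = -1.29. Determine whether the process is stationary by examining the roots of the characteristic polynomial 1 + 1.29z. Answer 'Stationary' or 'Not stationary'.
\text{Not stationary}

The AR(p) characteristic polynomial is P(z) = 1 + 1.29z.
Stationarity requires all roots to lie outside the unit circle, i.e. |z| > 1 for every root.
This is linear in z: 1 + (1.29) z = 0  =>  z = -1/(1.29) = -0.775194,  |z| = 0.775194.
Moduli of all roots: 0.7752.
All moduli strictly greater than 1? No.
Verdict: Not stationary.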